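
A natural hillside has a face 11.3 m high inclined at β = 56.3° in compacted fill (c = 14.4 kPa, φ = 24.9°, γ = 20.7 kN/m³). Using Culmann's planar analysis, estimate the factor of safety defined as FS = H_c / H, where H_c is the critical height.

FS = 1.27

H_c = (4c/γ) · sinβ cosφ / [1 − cos(β − φ)]
    = (4·14.4/20.7) · sin56.3°·cos24.9° / [1 − cos31.4°]
    = 2.783 · 0.7546 / 0.1464 = 14.34 m
FS = H_c / H = 14.34 / 11.3 = 1.269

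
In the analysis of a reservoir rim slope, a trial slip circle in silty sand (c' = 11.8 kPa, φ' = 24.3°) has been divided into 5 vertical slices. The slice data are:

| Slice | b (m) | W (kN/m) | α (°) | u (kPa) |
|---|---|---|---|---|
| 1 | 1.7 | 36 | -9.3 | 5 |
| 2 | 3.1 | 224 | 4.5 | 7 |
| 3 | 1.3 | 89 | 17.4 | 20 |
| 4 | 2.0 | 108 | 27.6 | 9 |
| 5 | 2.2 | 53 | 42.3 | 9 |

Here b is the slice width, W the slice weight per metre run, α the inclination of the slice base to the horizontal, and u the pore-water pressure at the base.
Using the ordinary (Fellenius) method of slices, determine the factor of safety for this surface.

Ordinary method of slices: FS = Σ[c'·Δl_i + (W_i cosα_i − u_i·Δl_i)·tanφ'] / Σ W_i sinα_i, with Δl_i = b_i / cosα_i.
Slice 1: Δl = 1.7/cos(-9.3°) = 1.723 m; N'_1 = 36·cos(-9.3°) − 5·1.723 = 26.9; c'Δl = 20.33; W sinα = -5.8
Slice 2: Δl = 3.1/cos4.5° = 3.110 m; N'_2 = 224·cos4.5° − 7·3.110 = 201.5; c'Δl = 36.69; W sinα = 17.6
Slice 3: Δl = 1.3/cos17.4° = 1.362 m; N'_3 = 89·cos17.4° − 20·1.362 = 57.7; c'Δl = 16.08; W sinα = 26.6
Slice 4: Δl = 2.0/cos27.6° = 2.257 m; N'_4 = 108·cos27.6° − 9·2.257 = 75.4; c'Δl = 26.63; W sinα = 50.0
Slice 5: Δl = 2.2/cos42.3° = 2.974 m; N'_5 = 53·cos42.3° − 9·2.974 = 12.4; c'Δl = 35.10; W sinα = 35.7
Σc'Δl = 134.8 kN/m; ΣN' = 374.0 kN/m; ΣW sinα = 124.1 kN/m
Resisting = 134.8 + 374.0·tan24.3° = 134.8 + 168.9 = 303.7 kN/m
FS = 303.7 / 124.1 = 2.447

FS = 2.45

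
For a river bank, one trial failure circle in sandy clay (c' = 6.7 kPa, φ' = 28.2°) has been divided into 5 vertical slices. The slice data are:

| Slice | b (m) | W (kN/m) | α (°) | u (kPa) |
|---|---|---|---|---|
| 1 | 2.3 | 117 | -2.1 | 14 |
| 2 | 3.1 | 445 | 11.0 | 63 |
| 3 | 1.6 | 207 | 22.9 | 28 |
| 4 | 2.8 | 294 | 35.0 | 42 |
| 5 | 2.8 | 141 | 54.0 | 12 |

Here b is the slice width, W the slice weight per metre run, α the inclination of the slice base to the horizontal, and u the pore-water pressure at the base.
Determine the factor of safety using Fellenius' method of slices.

FS = 0.94

Ordinary method of slices: FS = Σ[c'·Δl_i + (W_i cosα_i − u_i·Δl_i)·tanφ'] / Σ W_i sinα_i, with Δl_i = b_i / cosα_i.
Slice 1: Δl = 2.3/cos(-2.1°) = 2.302 m; N'_1 = 117·cos(-2.1°) − 14·2.302 = 84.7; c'Δl = 15.42; W sinα = -4.3
Slice 2: Δl = 3.1/cos11.0° = 3.158 m; N'_2 = 445·cos11.0° − 63·3.158 = 237.9; c'Δl = 21.16; W sinα = 84.9
Slice 3: Δl = 1.6/cos22.9° = 1.737 m; N'_3 = 207·cos22.9° − 28·1.737 = 142.1; c'Δl = 11.64; W sinα = 80.5
Slice 4: Δl = 2.8/cos35.0° = 3.418 m; N'_4 = 294·cos35.0° − 42·3.418 = 97.3; c'Δl = 22.90; W sinα = 168.6
Slice 5: Δl = 2.8/cos54.0° = 4.764 m; N'_5 = 141·cos54.0° − 12·4.764 = 25.7; c'Δl = 31.92; W sinα = 114.1
Σc'Δl = 103.0 kN/m; ΣN' = 587.6 kN/m; ΣW sinα = 443.9 kN/m
Resisting = 103.0 + 587.6·tan28.2° = 103.0 + 315.1 = 418.1 kN/m
FS = 418.1 / 443.9 = 0.942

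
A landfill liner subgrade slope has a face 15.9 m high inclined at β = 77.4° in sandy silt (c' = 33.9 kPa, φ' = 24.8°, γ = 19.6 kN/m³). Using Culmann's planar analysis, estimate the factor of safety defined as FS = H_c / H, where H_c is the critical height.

H_c = (4c'/γ) · sinβ cosφ' / [1 − cos(β − φ')]
    = (4·33.9/19.6) · sin77.4°·cos24.8° / [1 − cos52.6°]
    = 6.918 · 0.8859 / 0.3926 = 15.61 m
FS = H_c / H = 15.61 / 15.9 = 0.982

FS = 0.98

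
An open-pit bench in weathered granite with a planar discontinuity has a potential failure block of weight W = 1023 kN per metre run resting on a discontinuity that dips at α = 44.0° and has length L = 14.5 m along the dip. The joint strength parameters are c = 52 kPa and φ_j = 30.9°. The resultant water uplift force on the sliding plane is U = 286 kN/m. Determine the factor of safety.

FS = 1.44

Resolving the block weight along and normal to the plane and applying the Mohr–Coulomb strength on the joint:
N' = W cosα − U = 1023·cos44.0° − 286 = 449.9 kN/m
Driving force T = W sinα = 1023·sin44.0° = 710.6 kN/m
Resisting force R = c·L + N'·tanφ_j = 52·14.5 + 449.9·tan30.9° = 754.0 + 269.3 = 1023.3 kN/m
FS = R / T = 1023.3 / 710.6 = 1.440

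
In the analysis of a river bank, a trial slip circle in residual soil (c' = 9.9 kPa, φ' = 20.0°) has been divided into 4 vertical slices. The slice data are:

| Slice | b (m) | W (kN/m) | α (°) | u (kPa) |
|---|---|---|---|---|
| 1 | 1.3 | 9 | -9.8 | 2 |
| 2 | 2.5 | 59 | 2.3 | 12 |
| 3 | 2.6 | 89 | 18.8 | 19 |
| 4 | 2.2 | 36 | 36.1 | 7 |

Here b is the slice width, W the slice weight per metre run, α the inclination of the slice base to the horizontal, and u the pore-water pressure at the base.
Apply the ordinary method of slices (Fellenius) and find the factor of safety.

FS = 2.37

Ordinary method of slices: FS = Σ[c'·Δl_i + (W_i cosα_i − u_i·Δl_i)·tanφ'] / Σ W_i sinα_i, with Δl_i = b_i / cosα_i.
Slice 1: Δl = 1.3/cos(-9.8°) = 1.319 m; N'_1 = 9·cos(-9.8°) − 2·1.319 = 6.2; c'Δl = 13.06; W sinα = -1.5
Slice 2: Δl = 2.5/cos2.3° = 2.502 m; N'_2 = 59·cos2.3° − 12·2.502 = 28.9; c'Δl = 24.77; W sinα = 2.4
Slice 3: Δl = 2.6/cos18.8° = 2.747 m; N'_3 = 89·cos18.8° − 19·2.747 = 32.1; c'Δl = 27.19; W sinα = 28.7
Slice 4: Δl = 2.2/cos36.1° = 2.723 m; N'_4 = 36·cos36.1° − 7·2.723 = 10.0; c'Δl = 26.96; W sinα = 21.2
Σc'Δl = 92.0 kN/m; ΣN' = 77.3 kN/m; ΣW sinα = 50.7 kN/m
Resisting = 92.0 + 77.3·tan20.0° = 92.0 + 28.1 = 120.1 kN/m
FS = 120.1 / 50.7 = 2.367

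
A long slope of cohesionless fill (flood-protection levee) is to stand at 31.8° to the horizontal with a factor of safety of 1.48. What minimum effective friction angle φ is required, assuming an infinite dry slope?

FS = tanφ/tanβ ⇒ tanφ = FS · tanβ = 1.48 · tan31.8° = 0.9176
φ = arctan(0.9176) = 42.54°

φ = 42.5°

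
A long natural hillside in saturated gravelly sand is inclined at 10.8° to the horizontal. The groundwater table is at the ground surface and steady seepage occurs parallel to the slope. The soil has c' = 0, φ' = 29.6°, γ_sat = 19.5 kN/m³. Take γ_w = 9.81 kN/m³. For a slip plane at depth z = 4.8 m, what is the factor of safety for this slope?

FS = 1.48

With seepage parallel to the slope and the water table at the surface, the effective normal stress on the slip plane uses the buoyant unit weight γ' = γ_sat − γ_w while the driving shear stress uses γ_sat:
FS = [c' + γ' z cos²β tanφ'] / [γ_sat z sinβ cosβ]
(For c' = 0 this reduces to FS = (γ'/γ_sat)·tanφ'/tanβ.)
γ' = 19.5 − 9.81 = 9.69 kN/m³
Numerator = 0.0 + 9.69·4.8·cos²10.8°·tan29.6° = 0.0 + 9.69·4.8·0.9649·0.5681 = 25.495 kPa
Denominator = 19.5·4.8·sin10.8°·cos10.8° = 19.5·4.8·0.1874·0.9823 = 17.228 kPa
FS = 25.495 / 17.228 = 1.480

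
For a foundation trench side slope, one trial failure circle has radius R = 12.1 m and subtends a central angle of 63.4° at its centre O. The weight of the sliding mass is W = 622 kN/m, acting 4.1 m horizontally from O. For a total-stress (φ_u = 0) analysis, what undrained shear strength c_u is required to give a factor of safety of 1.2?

FS = c_u·L_a·R / (W·d), so c_u = FS·W·d / (L_a·R).
Arc length L_a = R·θ = 12.1·(63.4°·π/180) = 12.1·1.1065 = 13.39 m
c_u = 1.2·622·4.1 / (13.39·12.1) = 3060.2 / 162.01 = 18.89 kPa

c_u = 18.9 kPa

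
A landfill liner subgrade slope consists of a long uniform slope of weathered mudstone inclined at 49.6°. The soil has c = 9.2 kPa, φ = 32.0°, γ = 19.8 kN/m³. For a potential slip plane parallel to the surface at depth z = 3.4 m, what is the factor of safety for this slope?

FS = 0.81

For an infinite slope with a slip plane parallel to the surface (no pore pressure): FS = [c + γz cos²β tanφ] / [γz sinβ cosβ].
γz = 19.8·3.4 = 67.32 kN/m²
Numerator = 9.2 + 67.32·cos²49.6°·tan32.0° = 9.2 + 67.32·0.4201·0.6249 = 26.870 kPa
Denominator = 67.32·sin49.6°·cos49.6° = 67.32·0.7615·0.6481 = 33.227 kPa
FS = 26.870 / 33.227 = 0.809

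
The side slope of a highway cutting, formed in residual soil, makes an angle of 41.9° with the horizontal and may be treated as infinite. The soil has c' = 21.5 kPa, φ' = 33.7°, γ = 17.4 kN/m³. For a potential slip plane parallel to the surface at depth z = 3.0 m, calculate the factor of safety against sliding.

For an infinite slope with a slip plane parallel to the surface (no pore pressure): FS = [c' + γz cos²β tanφ'] / [γz sinβ cosβ].
γz = 17.4·3.0 = 52.20 kN/m²
Numerator = 21.5 + 52.20·cos²41.9°·tan33.7° = 21.5 + 52.20·0.5540·0.6669 = 40.786 kPa
Denominator = 52.20·sin41.9°·cos41.9° = 52.20·0.6678·0.7443 = 25.947 kPa
FS = 40.786 / 25.947 = 1.572

FS = 1.57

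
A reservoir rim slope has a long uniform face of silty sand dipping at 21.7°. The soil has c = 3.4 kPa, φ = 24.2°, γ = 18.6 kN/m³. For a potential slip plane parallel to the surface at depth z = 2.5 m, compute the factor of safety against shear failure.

FS = 1.34

For an infinite slope with a slip plane parallel to the surface (no pore pressure): FS = [c + γz cos²β tanφ] / [γz sinβ cosβ].
γz = 18.6·2.5 = 46.50 kN/m²
Numerator = 3.4 + 46.50·cos²21.7°·tan24.2° = 3.4 + 46.50·0.8633·0.4494 = 21.441 kPa
Denominator = 46.50·sin21.7°·cos21.7° = 46.50·0.3697·0.9291 = 15.975 kPa
FS = 21.441 / 15.975 = 1.342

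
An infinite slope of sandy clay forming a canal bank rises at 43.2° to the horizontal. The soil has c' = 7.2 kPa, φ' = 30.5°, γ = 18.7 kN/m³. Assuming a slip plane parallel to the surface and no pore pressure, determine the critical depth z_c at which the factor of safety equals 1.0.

z_c = 2.07 m

Setting FS = 1.00 in FS = [c' + γz cos²β tanφ'] / [γz sinβ cosβ] and solving for z:
z = c' / [γ cosβ (FS·sinβ − cosβ·tanφ')]
  = 7.2 / [18.7·cos43.2°·(1.00·sin43.2° − cos43.2°·tan30.5°)]
  = 7.2 / [18.7·0.7290·(1.00·0.6845 − 0.7290·0.5890)]
  = 7.2 / 3.4782 = 2.070 m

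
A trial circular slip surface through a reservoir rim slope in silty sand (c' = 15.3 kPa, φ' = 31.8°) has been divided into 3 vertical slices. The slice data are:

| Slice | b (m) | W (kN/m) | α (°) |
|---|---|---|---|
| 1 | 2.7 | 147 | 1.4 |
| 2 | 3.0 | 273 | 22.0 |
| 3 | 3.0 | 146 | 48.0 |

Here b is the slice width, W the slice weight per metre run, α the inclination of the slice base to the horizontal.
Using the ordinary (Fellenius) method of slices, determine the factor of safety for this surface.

Ordinary method of slices: FS = Σ[c'·Δl_i + (W_i cosα_i)·tanφ'] / Σ W_i sinα_i, with Δl_i = b_i / cosα_i.
Slice 1: Δl = 2.7/cos1.4° = 2.701 m; N'_1 = 147·cos1.4° = 147.0; c'Δl = 41.32; W sinα = 3.6
Slice 2: Δl = 3.0/cos22.0° = 3.236 m; N'_2 = 273·cos22.0° = 253.1; c'Δl = 49.50; W sinα = 102.3
Slice 3: Δl = 3.0/cos48.0° = 4.483 m; N'_3 = 146·cos48.0° = 97.7; c'Δl = 68.60; W sinα = 108.5
Σc'Δl = 159.4 kN/m; ΣN' = 497.8 kN/m; ΣW sinα = 214.4 kN/m
Resisting = 159.4 + 497.8·tan31.8° = 159.4 + 308.6 = 468.1 kN/m
FS = 468.1 / 214.4 = 2.184

FS = 2.18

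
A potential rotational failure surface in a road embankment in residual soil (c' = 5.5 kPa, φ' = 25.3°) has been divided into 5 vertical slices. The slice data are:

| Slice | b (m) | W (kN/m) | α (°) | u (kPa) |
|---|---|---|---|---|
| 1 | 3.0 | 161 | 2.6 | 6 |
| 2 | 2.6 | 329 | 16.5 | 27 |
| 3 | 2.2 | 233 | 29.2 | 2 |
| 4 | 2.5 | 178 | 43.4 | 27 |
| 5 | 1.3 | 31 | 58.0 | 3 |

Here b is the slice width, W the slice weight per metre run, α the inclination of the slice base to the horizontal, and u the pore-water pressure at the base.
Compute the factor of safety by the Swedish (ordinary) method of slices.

FS = 1.03

Ordinary method of slices: FS = Σ[c'·Δl_i + (W_i cosα_i − u_i·Δl_i)·tanφ'] / Σ W_i sinα_i, with Δl_i = b_i / cosα_i.
Slice 1: Δl = 3.0/cos2.6° = 3.003 m; N'_1 = 161·cos2.6° − 6·3.003 = 142.8; c'Δl = 16.52; W sinα = 7.3
Slice 2: Δl = 2.6/cos16.5° = 2.712 m; N'_2 = 329·cos16.5° − 27·2.712 = 242.2; c'Δl = 14.91; W sinα = 93.4
Slice 3: Δl = 2.2/cos29.2° = 2.520 m; N'_3 = 233·cos29.2° − 2·2.520 = 198.4; c'Δl = 13.86; W sinα = 113.7
Slice 4: Δl = 2.5/cos43.4° = 3.441 m; N'_4 = 178·cos43.4° − 27·3.441 = 36.4; c'Δl = 18.92; W sinα = 122.3
Slice 5: Δl = 1.3/cos58.0° = 2.453 m; N'_5 = 31·cos58.0° − 3·2.453 = 9.1; c'Δl = 13.49; W sinα = 26.3
Σc'Δl = 77.7 kN/m; ΣN' = 628.9 kN/m; ΣW sinα = 363.0 kN/m
Resisting = 77.7 + 628.9·tan25.3° = 77.7 + 297.3 = 375.0 kN/m
FS = 375.0 / 363.0 = 1.033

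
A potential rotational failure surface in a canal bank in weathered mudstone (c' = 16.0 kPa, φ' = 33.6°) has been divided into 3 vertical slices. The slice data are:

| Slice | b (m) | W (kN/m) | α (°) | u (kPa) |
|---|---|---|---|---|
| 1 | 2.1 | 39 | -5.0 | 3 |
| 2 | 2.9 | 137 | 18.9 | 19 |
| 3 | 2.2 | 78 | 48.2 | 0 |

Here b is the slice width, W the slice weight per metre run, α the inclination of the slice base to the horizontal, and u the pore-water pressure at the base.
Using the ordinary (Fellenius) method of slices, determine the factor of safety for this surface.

FS = 2.41

Ordinary method of slices: FS = Σ[c'·Δl_i + (W_i cosα_i − u_i·Δl_i)·tanφ'] / Σ W_i sinα_i, with Δl_i = b_i / cosα_i.
Slice 1: Δl = 2.1/cos(-5.0°) = 2.108 m; N'_1 = 39·cos(-5.0°) − 3·2.108 = 32.5; c'Δl = 33.73; W sinα = -3.4
Slice 2: Δl = 2.9/cos18.9° = 3.065 m; N'_2 = 137·cos18.9° − 19·3.065 = 71.4; c'Δl = 49.04; W sinα = 44.4
Slice 3: Δl = 2.2/cos48.2° = 3.301 m; N'_3 = 78·cos48.2° − 0·3.301 = 52.0; c'Δl = 52.81; W sinα = 58.1
Σc'Δl = 135.6 kN/m; ΣN' = 155.9 kN/m; ΣW sinα = 99.1 kN/m
Resisting = 135.6 + 155.9·tan33.6° = 135.6 + 103.6 = 239.2 kN/m
FS = 239.2 / 99.1 = 2.413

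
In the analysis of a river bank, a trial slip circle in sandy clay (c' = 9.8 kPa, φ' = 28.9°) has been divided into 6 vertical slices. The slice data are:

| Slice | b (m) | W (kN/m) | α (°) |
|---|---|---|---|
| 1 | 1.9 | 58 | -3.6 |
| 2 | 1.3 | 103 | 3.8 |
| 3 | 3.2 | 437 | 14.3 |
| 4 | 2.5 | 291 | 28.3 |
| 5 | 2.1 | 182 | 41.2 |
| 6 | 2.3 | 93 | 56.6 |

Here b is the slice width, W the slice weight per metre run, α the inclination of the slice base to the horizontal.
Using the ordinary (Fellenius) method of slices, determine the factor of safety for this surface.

FS = 1.63

Ordinary method of slices: FS = Σ[c'·Δl_i + (W_i cosα_i)·tanφ'] / Σ W_i sinα_i, with Δl_i = b_i / cosα_i.
Slice 1: Δl = 1.9/cos(-3.6°) = 1.904 m; N'_1 = 58·cos(-3.6°) = 57.9; c'Δl = 18.66; W sinα = -3.6
Slice 2: Δl = 1.3/cos3.8° = 1.303 m; N'_2 = 103·cos3.8° = 102.8; c'Δl = 12.77; W sinα = 6.8
Slice 3: Δl = 3.2/cos14.3° = 3.302 m; N'_3 = 437·cos14.3° = 423.5; c'Δl = 32.36; W sinα = 107.9
Slice 4: Δl = 2.5/cos28.3° = 2.839 m; N'_4 = 291·cos28.3° = 256.2; c'Δl = 27.83; W sinα = 138.0
Slice 5: Δl = 2.1/cos41.2° = 2.791 m; N'_5 = 182·cos41.2° = 136.9; c'Δl = 27.35; W sinα = 119.9
Slice 6: Δl = 2.3/cos56.6° = 4.178 m; N'_6 = 93·cos56.6° = 51.2; c'Δl = 40.95; W sinα = 77.6
Σc'Δl = 159.9 kN/m; ΣN' = 1028.5 kN/m; ΣW sinα = 446.6 kN/m
Resisting = 159.9 + 1028.5·tan28.9° = 159.9 + 567.7 = 727.7 kN/m
FS = 727.7 / 446.6 = 1.629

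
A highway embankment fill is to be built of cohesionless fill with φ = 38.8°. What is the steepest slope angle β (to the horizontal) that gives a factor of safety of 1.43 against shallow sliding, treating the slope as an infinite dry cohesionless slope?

β = 29.3°

For an infinite dry cohesionless slope FS = tanφ/tanβ, so tanβ = tanφ / FS.
tanβ = tan38.8° / 1.43 = 0.8040 / 1.43 = 0.5623
β = arctan(0.5623) = 29.35°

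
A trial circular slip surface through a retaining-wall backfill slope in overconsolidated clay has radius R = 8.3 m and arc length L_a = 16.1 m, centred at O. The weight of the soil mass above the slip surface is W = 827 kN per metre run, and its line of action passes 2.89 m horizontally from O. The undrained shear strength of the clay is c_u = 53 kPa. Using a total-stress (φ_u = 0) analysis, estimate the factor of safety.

FS = 2.96

Taking moments about the centre O, the resisting moment is provided by the undrained shear strength acting along the arc:
M_R = c_u·L_a·R = 53·16.10·8.3 = 7082.4 kN·m/m
M_D = W·d = 827·2.89 = 2390.0 kN·m/m
FS = M_R / M_D = 7082.4 / 2390.0 = 2.963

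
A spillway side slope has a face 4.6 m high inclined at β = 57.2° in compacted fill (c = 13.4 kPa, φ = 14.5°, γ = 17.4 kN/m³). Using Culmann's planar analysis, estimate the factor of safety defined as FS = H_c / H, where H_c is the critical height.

H_c = (4c/γ) · sinβ cosφ / [1 − cos(β − φ)]
    = (4·13.4/17.4) · sin57.2°·cos14.5° / [1 − cos42.7°]
    = 3.080 · 0.8138 / 0.2651 = 9.46 m
FS = H_c / H = 9.46 / 4.6 = 2.056

FS = 2.06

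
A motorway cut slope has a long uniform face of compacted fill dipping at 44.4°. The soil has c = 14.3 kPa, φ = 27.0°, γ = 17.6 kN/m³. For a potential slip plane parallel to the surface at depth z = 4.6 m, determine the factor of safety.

For an infinite slope with a slip plane parallel to the surface (no pore pressure): FS = [c + γz cos²β tanφ] / [γz sinβ cosβ].
γz = 17.6·4.6 = 80.96 kN/m²
Numerator = 14.3 + 80.96·cos²44.4°·tan27.0° = 14.3 + 80.96·0.5105·0.5095 = 35.358 kPa
Denominator = 80.96·sin44.4°·cos44.4° = 80.96·0.6997·0.7145 = 40.471 kPa
FS = 35.358 / 40.471 = 0.874

FS = 0.87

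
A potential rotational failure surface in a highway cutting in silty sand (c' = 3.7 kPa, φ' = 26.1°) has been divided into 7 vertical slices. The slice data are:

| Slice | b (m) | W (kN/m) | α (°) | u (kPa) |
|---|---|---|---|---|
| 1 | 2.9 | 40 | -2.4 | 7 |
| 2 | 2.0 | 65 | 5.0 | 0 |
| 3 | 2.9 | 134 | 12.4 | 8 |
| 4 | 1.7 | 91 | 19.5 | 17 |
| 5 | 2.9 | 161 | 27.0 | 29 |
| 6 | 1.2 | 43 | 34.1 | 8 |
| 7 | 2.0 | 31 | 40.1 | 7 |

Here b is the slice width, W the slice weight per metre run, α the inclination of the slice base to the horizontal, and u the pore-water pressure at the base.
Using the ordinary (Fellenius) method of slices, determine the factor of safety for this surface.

Ordinary method of slices: FS = Σ[c'·Δl_i + (W_i cosα_i − u_i·Δl_i)·tanφ'] / Σ W_i sinα_i, with Δl_i = b_i / cosα_i.
Slice 1: Δl = 2.9/cos(-2.4°) = 2.903 m; N'_1 = 40·cos(-2.4°) − 7·2.903 = 19.6; c'Δl = 10.74; W sinα = -1.7
Slice 2: Δl = 2.0/cos5.0° = 2.008 m; N'_2 = 65·cos5.0° − 0·2.008 = 64.8; c'Δl = 7.43; W sinα = 5.7
Slice 3: Δl = 2.9/cos12.4° = 2.969 m; N'_3 = 134·cos12.4° − 8·2.969 = 107.1; c'Δl = 10.99; W sinα = 28.8
Slice 4: Δl = 1.7/cos19.5° = 1.803 m; N'_4 = 91·cos19.5° − 17·1.803 = 55.1; c'Δl = 6.67; W sinα = 30.4
Slice 5: Δl = 2.9/cos27.0° = 3.255 m; N'_5 = 161·cos27.0° − 29·3.255 = 49.1; c'Δl = 12.04; W sinα = 73.1
Slice 6: Δl = 1.2/cos34.1° = 1.449 m; N'_6 = 43·cos34.1° − 8·1.449 = 24.0; c'Δl = 5.36; W sinα = 24.1
Slice 7: Δl = 2.0/cos40.1° = 2.615 m; N'_7 = 31·cos40.1° − 7·2.615 = 5.4; c'Δl = 9.67; W sinα = 20.0
Σc'Δl = 62.9 kN/m; ΣN' = 325.1 kN/m; ΣW sinα = 180.3 kN/m
Resisting = 62.9 + 325.1·tan26.1° = 62.9 + 159.3 = 222.2 kN/m
FS = 222.2 / 180.3 = 1.232

FS = 1.23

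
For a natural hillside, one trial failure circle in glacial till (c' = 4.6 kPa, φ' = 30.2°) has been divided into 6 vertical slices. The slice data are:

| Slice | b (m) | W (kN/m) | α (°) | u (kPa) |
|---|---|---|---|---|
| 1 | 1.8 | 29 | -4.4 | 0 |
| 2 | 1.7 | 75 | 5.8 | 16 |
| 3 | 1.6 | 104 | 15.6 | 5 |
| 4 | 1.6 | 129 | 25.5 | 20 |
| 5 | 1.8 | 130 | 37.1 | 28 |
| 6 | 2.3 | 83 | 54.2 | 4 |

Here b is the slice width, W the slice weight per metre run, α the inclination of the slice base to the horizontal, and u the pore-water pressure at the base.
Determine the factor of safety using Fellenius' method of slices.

Ordinary method of slices: FS = Σ[c'·Δl_i + (W_i cosα_i − u_i·Δl_i)·tanφ'] / Σ W_i sinα_i, with Δl_i = b_i / cosα_i.
Slice 1: Δl = 1.8/cos(-4.4°) = 1.805 m; N'_1 = 29·cos(-4.4°) − 0·1.805 = 28.9; c'Δl = 8.30; W sinα = -2.2
Slice 2: Δl = 1.7/cos5.8° = 1.709 m; N'_2 = 75·cos5.8° − 16·1.709 = 47.3; c'Δl = 7.86; W sinα = 7.6
Slice 3: Δl = 1.6/cos15.6° = 1.661 m; N'_3 = 104·cos15.6° − 5·1.661 = 91.9; c'Δl = 7.64; W sinα = 28.0
Slice 4: Δl = 1.6/cos25.5° = 1.773 m; N'_4 = 129·cos25.5° − 20·1.773 = 81.0; c'Δl = 8.15; W sinα = 55.5
Slice 5: Δl = 1.8/cos37.1° = 2.257 m; N'_5 = 130·cos37.1° − 28·2.257 = 40.5; c'Δl = 10.38; W sinα = 78.4
Slice 6: Δl = 2.3/cos54.2° = 3.932 m; N'_6 = 83·cos54.2° − 4·3.932 = 32.8; c'Δl = 18.09; W sinα = 67.3
Σc'Δl = 60.4 kN/m; ΣN' = 322.4 kN/m; ΣW sinα = 234.6 kN/m
Resisting = 60.4 + 322.4·tan30.2° = 60.4 + 187.6 = 248.0 kN/m
FS = 248.0 / 234.6 = 1.057

FS = 1.06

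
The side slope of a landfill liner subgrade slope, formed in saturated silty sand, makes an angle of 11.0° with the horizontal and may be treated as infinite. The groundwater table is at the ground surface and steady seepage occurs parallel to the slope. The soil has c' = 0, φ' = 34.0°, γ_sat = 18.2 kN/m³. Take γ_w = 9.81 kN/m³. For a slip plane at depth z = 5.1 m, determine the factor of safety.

With seepage parallel to the slope and the water table at the surface, the effective normal stress on the slip plane uses the buoyant unit weight γ' = γ_sat − γ_w while the driving shear stress uses γ_sat:
FS = [c' + γ' z cos²β tanφ'] / [γ_sat z sinβ cosβ]
(For c' = 0 this reduces to FS = (γ'/γ_sat)·tanφ'/tanβ.)
γ' = 18.2 − 9.81 = 8.39 kN/m³
Numerator = 0.0 + 8.39·5.1·cos²11.0°·tan34.0° = 0.0 + 8.39·5.1·0.9636·0.6745 = 27.811 kPa
Denominator = 18.2·5.1·sin11.0°·cos11.0° = 18.2·5.1·0.1908·0.9816 = 17.385 kPa
FS = 27.811 / 17.385 = 1.600

FS = 1.60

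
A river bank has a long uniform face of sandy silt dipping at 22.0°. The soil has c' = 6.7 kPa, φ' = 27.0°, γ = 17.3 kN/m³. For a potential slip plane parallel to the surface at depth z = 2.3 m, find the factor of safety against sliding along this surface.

For an infinite slope with a slip plane parallel to the surface (no pore pressure): FS = [c' + γz cos²β tanφ'] / [γz sinβ cosβ].
γz = 17.3·2.3 = 39.79 kN/m²
Numerator = 6.7 + 39.79·cos²22.0°·tan27.0° = 6.7 + 39.79·0.8597·0.5095 = 24.129 kPa
Denominator = 39.79·sin22.0°·cos22.0° = 39.79·0.3746·0.9272 = 13.820 kPa
FS = 24.129 / 13.820 = 1.746

FS = 1.75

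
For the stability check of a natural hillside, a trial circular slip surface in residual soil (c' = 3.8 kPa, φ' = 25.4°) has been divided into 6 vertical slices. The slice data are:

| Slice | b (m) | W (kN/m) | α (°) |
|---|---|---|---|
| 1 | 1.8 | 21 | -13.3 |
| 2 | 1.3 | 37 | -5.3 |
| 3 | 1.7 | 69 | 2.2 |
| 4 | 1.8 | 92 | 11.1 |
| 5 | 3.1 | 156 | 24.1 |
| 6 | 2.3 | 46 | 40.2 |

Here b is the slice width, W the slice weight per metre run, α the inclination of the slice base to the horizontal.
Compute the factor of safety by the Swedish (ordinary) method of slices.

FS = 2.25

Ordinary method of slices: FS = Σ[c'·Δl_i + (W_i cosα_i)·tanφ'] / Σ W_i sinα_i, with Δl_i = b_i / cosα_i.
Slice 1: Δl = 1.8/cos(-13.3°) = 1.850 m; N'_1 = 21·cos(-13.3°) = 20.4; c'Δl = 7.03; W sinα = -4.8
Slice 2: Δl = 1.3/cos(-5.3°) = 1.306 m; N'_2 = 37·cos(-5.3°) = 36.8; c'Δl = 4.96; W sinα = -3.4
Slice 3: Δl = 1.7/cos2.2° = 1.701 m; N'_3 = 69·cos2.2° = 68.9; c'Δl = 6.46; W sinα = 2.6
Slice 4: Δl = 1.8/cos11.1° = 1.834 m; N'_4 = 92·cos11.1° = 90.3; c'Δl = 6.97; W sinα = 17.7
Slice 5: Δl = 3.1/cos24.1° = 3.396 m; N'_5 = 156·cos24.1° = 142.4; c'Δl = 12.90; W sinα = 63.7
Slice 6: Δl = 2.3/cos40.2° = 3.011 m; N'_6 = 46·cos40.2° = 35.1; c'Δl = 11.44; W sinα = 29.7
Σc'Δl = 49.8 kN/m; ΣN' = 394.0 kN/m; ΣW sinα = 105.5 kN/m
Resisting = 49.8 + 394.0·tan25.4° = 49.8 + 187.1 = 236.9 kN/m
FS = 236.9 / 105.5 = 2.245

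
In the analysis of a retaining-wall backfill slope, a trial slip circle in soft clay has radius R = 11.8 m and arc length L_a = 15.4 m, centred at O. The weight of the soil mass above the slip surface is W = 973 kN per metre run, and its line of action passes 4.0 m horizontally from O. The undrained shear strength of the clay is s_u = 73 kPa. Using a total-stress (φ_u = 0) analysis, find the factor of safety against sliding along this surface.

Taking moments about the centre O, the resisting moment is provided by the undrained shear strength acting along the arc:
M_R = s_u·L_a·R = 73·15.40·11.8 = 13265.6 kN·m/m
M_D = W·d = 973·4.0 = 3892.0 kN·m/m
FS = M_R / M_D = 13265.6 / 3892.0 = 3.408

FS = 3.41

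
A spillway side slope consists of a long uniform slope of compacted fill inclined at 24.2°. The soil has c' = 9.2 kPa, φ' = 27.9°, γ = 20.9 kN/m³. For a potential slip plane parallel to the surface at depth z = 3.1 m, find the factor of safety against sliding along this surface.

FS = 1.56

For an infinite slope with a slip plane parallel to the surface (no pore pressure): FS = [c' + γz cos²β tanφ'] / [γz sinβ cosβ].
γz = 20.9·3.1 = 64.79 kN/m²
Numerator = 9.2 + 64.79·cos²24.2°·tan27.9° = 9.2 + 64.79·0.8320·0.5295 = 37.740 kPa
Denominator = 64.79·sin24.2°·cos24.2° = 64.79·0.4099·0.9121 = 24.225 kPa
FS = 37.740 / 24.225 = 1.558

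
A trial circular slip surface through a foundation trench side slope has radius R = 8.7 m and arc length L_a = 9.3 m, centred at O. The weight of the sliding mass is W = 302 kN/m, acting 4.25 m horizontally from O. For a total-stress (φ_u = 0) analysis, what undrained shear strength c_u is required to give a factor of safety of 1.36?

c_u = 21.6 kPa

FS = c_u·L_a·R / (W·d), so c_u = FS·W·d / (L_a·R).
c_u = 1.36·302·4.25 / (9.30·8.7) = 1745.6 / 80.91 = 21.57 kPa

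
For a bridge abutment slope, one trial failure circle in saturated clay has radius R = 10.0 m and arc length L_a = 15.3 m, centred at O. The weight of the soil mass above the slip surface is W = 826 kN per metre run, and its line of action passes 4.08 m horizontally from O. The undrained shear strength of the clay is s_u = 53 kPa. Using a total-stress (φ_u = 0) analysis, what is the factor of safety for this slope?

Taking moments about the centre O, the resisting moment is provided by the undrained shear strength acting along the arc:
M_R = s_u·L_a·R = 53·15.30·10.0 = 8109.0 kN·m/m
M_D = W·d = 826·4.08 = 3370.1 kN·m/m
FS = M_R / M_D = 8109.0 / 3370.1 = 2.406

FS = 2.41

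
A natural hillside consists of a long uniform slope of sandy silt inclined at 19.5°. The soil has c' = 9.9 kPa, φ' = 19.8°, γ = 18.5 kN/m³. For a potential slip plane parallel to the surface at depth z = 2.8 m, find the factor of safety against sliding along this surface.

For an infinite slope with a slip plane parallel to the surface (no pore pressure): FS = [c' + γz cos²β tanφ'] / [γz sinβ cosβ].
γz = 18.5·2.8 = 51.80 kN/m²
Numerator = 9.9 + 51.80·cos²19.5°·tan19.8° = 9.9 + 51.80·0.8886·0.3600 = 26.471 kPa
Denominator = 51.80·sin19.5°·cos19.5° = 51.80·0.3338·0.9426 = 16.299 kPa
FS = 26.471 / 16.299 = 1.624

FS = 1.62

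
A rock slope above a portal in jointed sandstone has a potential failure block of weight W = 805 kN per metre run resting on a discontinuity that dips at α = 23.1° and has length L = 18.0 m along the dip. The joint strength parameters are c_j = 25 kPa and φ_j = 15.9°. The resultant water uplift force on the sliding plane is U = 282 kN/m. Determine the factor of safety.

Resolving the block weight along and normal to the plane and applying the Mohr–Coulomb strength on the joint:
N' = W cosα − U = 805·cos23.1° − 282 = 458.5 kN/m
Driving force T = W sinα = 805·sin23.1° = 315.8 kN/m
Resisting force R = c_j·L + N'·tanφ_j = 25·18.0 + 458.5·tan15.9° = 450.0 + 130.6 = 580.6 kN/m
FS = R / T = 580.6 / 315.8 = 1.838

FS = 1.84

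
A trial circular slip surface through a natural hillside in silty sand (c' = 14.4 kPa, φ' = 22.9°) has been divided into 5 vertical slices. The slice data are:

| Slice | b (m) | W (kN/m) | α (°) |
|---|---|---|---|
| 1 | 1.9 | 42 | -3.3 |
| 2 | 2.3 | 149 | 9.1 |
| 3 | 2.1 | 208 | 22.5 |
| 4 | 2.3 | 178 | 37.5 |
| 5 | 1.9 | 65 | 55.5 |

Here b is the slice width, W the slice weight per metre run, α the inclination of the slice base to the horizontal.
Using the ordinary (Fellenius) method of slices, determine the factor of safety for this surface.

Ordinary method of slices: FS = Σ[c'·Δl_i + (W_i cosα_i)·tanφ'] / Σ W_i sinα_i, with Δl_i = b_i / cosα_i.
Slice 1: Δl = 1.9/cos(-3.3°) = 1.903 m; N'_1 = 42·cos(-3.3°) = 41.9; c'Δl = 27.41; W sinα = -2.4
Slice 2: Δl = 2.3/cos9.1° = 2.329 m; N'_2 = 149·cos9.1° = 147.1; c'Δl = 33.54; W sinα = 23.6
Slice 3: Δl = 2.1/cos22.5° = 2.273 m; N'_3 = 208·cos22.5° = 192.2; c'Δl = 32.73; W sinα = 79.6
Slice 4: Δl = 2.3/cos37.5° = 2.899 m; N'_4 = 178·cos37.5° = 141.2; c'Δl = 41.75; W sinα = 108.4
Slice 5: Δl = 1.9/cos55.5° = 3.354 m; N'_5 = 65·cos55.5° = 36.8; c'Δl = 48.30; W sinα = 53.6
Σc'Δl = 183.7 kN/m; ΣN' = 559.3 kN/m; ΣW sinα = 262.7 kN/m
Resisting = 183.7 + 559.3·tan22.9° = 183.7 + 236.2 = 420.0 kN/m
FS = 420.0 / 262.7 = 1.599

FS = 1.60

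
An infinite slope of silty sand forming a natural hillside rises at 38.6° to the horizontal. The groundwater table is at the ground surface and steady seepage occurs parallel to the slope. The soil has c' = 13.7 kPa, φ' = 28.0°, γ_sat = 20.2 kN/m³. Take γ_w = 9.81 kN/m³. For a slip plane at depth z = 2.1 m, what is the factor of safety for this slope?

FS = 1.00

With seepage parallel to the slope and the water table at the surface, the effective normal stress on the slip plane uses the buoyant unit weight γ' = γ_sat − γ_w while the driving shear stress uses γ_sat:
FS = [c' + γ' z cos²β tanφ'] / [γ_sat z sinβ cosβ]
γ' = 20.2 − 9.81 = 10.39 kN/m³
Numerator = 13.7 + 10.39·2.1·cos²38.6°·tan28.0° = 13.7 + 10.39·2.1·0.6108·0.5317 = 20.786 kPa
Denominator = 20.2·2.1·sin38.6°·cos38.6° = 20.2·2.1·0.6239·0.7815 = 20.683 kPa
FS = 20.786 / 20.683 = 1.005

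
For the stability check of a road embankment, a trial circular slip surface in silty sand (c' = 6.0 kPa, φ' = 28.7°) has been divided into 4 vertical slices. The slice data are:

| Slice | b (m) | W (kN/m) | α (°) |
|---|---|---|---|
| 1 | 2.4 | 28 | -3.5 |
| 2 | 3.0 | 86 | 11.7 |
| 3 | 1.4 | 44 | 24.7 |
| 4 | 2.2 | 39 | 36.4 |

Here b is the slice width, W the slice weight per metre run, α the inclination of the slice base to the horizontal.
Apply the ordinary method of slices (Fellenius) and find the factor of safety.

Ordinary method of slices: FS = Σ[c'·Δl_i + (W_i cosα_i)·tanφ'] / Σ W_i sinα_i, with Δl_i = b_i / cosα_i.
Slice 1: Δl = 2.4/cos(-3.5°) = 2.404 m; N'_1 = 28·cos(-3.5°) = 27.9; c'Δl = 14.43; W sinα = -1.7
Slice 2: Δl = 3.0/cos11.7° = 3.064 m; N'_2 = 86·cos11.7° = 84.2; c'Δl = 18.38; W sinα = 17.4
Slice 3: Δl = 1.4/cos24.7° = 1.541 m; N'_3 = 44·cos24.7° = 40.0; c'Δl = 9.25; W sinα = 18.4
Slice 4: Δl = 2.2/cos36.4° = 2.733 m; N'_4 = 39·cos36.4° = 31.4; c'Δl = 16.40; W sinα = 23.1
Σc'Δl = 58.5 kN/m; ΣN' = 183.5 kN/m; ΣW sinα = 57.3 kN/m
Resisting = 58.5 + 183.5·tan28.7° = 58.5 + 100.5 = 158.9 kN/m
FS = 158.9 / 57.3 = 2.776

FS = 2.78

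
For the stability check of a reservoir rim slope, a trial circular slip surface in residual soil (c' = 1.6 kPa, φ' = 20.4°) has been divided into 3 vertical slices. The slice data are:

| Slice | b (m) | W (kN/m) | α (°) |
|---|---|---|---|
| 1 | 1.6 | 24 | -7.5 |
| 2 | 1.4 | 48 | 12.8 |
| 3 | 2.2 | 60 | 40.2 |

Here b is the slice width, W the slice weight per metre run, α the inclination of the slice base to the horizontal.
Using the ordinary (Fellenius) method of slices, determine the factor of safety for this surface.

Ordinary method of slices: FS = Σ[c'·Δl_i + (W_i cosα_i)·tanφ'] / Σ W_i sinα_i, with Δl_i = b_i / cosα_i.
Slice 1: Δl = 1.6/cos(-7.5°) = 1.614 m; N'_1 = 24·cos(-7.5°) = 23.8; c'Δl = 2.58; W sinα = -3.1
Slice 2: Δl = 1.4/cos12.8° = 1.436 m; N'_2 = 48·cos12.8° = 46.8; c'Δl = 2.30; W sinα = 10.6
Slice 3: Δl = 2.2/cos40.2° = 2.880 m; N'_3 = 60·cos40.2° = 45.8; c'Δl = 4.61; W sinα = 38.7
Σc'Δl = 9.5 kN/m; ΣN' = 116.4 kN/m; ΣW sinα = 46.2 kN/m
Resisting = 9.5 + 116.4·tan20.4° = 9.5 + 43.3 = 52.8 kN/m
FS = 52.8 / 46.2 = 1.142

FS = 1.14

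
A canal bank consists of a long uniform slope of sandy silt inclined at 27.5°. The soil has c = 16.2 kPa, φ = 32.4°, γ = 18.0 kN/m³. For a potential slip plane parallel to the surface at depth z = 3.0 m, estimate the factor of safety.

FS = 1.95

For an infinite slope with a slip plane parallel to the surface (no pore pressure): FS = [c + γz cos²β tanφ] / [γz sinβ cosβ].
γz = 18.0·3.0 = 54.00 kN/m²
Numerator = 16.2 + 54.00·cos²27.5°·tan32.4° = 16.2 + 54.00·0.7868·0.6346 = 43.163 kPa
Denominator = 54.00·sin27.5°·cos27.5° = 54.00·0.4617·0.8870 = 22.117 kPa
FS = 43.163 / 22.117 = 1.952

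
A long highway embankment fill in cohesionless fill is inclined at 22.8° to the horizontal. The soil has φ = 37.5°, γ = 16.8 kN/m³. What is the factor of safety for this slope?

FS = 1.83

For a dry cohesionless infinite slope the factor of safety is FS = tanφ / tanβ.
FS = tan37.5° / tan22.8° = 0.7673 / 0.4204 = 1.825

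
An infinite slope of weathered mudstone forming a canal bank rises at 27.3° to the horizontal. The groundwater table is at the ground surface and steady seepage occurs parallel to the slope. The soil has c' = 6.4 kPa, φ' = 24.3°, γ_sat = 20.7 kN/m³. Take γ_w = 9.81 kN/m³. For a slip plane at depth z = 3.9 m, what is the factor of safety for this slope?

With seepage parallel to the slope and the water table at the surface, the effective normal stress on the slip plane uses the buoyant unit weight γ' = γ_sat − γ_w while the driving shear stress uses γ_sat:
FS = [c' + γ' z cos²β tanφ'] / [γ_sat z sinβ cosβ]
γ' = 20.7 − 9.81 = 10.89 kN/m³
Numerator = 6.4 + 10.89·3.9·cos²27.3°·tan24.3° = 6.4 + 10.89·3.9·0.7896·0.4515 = 21.542 kPa
Denominator = 20.7·3.9·sin27.3°·cos27.3° = 20.7·3.9·0.4586·0.8886 = 32.903 kPa
FS = 21.542 / 32.903 = 0.655

FS = 0.65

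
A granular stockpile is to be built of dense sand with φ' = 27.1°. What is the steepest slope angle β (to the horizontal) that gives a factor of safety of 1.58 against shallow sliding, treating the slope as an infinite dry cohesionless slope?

β = 17.9°

For an infinite dry cohesionless slope FS = tanφ'/tanβ, so tanβ = tanφ' / FS.
tanβ = tan27.1° / 1.58 = 0.5117 / 1.58 = 0.3239
β = arctan(0.3239) = 17.95°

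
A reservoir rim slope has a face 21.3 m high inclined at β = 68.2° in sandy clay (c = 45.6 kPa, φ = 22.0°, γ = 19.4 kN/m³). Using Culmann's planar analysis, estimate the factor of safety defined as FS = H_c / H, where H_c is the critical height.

H_c = (4c/γ) · sinβ cosφ / [1 − cos(β − φ)]
    = (4·45.6/19.4) · sin68.2°·cos22.0° / [1 − cos46.2°]
    = 9.402 · 0.8609 / 0.3079 = 26.29 m
FS = H_c / H = 26.29 / 21.3 = 1.234

FS = 1.23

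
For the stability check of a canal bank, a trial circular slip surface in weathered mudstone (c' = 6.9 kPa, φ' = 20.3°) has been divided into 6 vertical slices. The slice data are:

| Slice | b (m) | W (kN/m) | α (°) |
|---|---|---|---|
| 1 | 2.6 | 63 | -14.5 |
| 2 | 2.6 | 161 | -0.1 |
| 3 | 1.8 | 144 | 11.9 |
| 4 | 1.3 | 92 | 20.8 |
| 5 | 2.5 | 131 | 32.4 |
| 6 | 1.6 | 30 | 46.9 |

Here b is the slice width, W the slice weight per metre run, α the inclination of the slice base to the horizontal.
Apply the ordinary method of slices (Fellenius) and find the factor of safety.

FS = 2.24

Ordinary method of slices: FS = Σ[c'·Δl_i + (W_i cosα_i)·tanφ'] / Σ W_i sinα_i, with Δl_i = b_i / cosα_i.
Slice 1: Δl = 2.6/cos(-14.5°) = 2.686 m; N'_1 = 63·cos(-14.5°) = 61.0; c'Δl = 18.53; W sinα = -15.8
Slice 2: Δl = 2.6/cos(-0.1°) = 2.600 m; N'_2 = 161·cos(-0.1°) = 161.0; c'Δl = 17.94; W sinα = -0.3
Slice 3: Δl = 1.8/cos11.9° = 1.840 m; N'_3 = 144·cos11.9° = 140.9; c'Δl = 12.69; W sinα = 29.7
Slice 4: Δl = 1.3/cos20.8° = 1.391 m; N'_4 = 92·cos20.8° = 86.0; c'Δl = 9.60; W sinα = 32.7
Slice 5: Δl = 2.5/cos32.4° = 2.961 m; N'_5 = 131·cos32.4° = 110.6; c'Δl = 20.43; W sinα = 70.2
Slice 6: Δl = 1.6/cos46.9° = 2.342 m; N'_6 = 30·cos46.9° = 20.5; c'Δl = 16.16; W sinα = 21.9
Σc'Δl = 95.3 kN/m; ΣN' = 580.0 kN/m; ΣW sinα = 138.4 kN/m
Resisting = 95.3 + 580.0·tan20.3° = 95.3 + 214.6 = 309.9 kN/m
FS = 309.9 / 138.4 = 2.239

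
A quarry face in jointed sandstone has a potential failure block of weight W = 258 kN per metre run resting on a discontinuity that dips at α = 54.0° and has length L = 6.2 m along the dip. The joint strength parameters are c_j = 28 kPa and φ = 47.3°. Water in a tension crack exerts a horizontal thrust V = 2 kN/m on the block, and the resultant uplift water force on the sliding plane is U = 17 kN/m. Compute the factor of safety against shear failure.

FS = 1.51

Resolving the block weight along and normal to the plane and applying the Mohr–Coulomb strength on the joint:
N' = W cosα − U − V sinα = 258·cos54.0° − 17 − 2·sin54.0° = 133.0 kN/m
Driving force T = W sinα + V cosα = 258·sin54.0° + 2·cos54.0° = 209.9 kN/m
Resisting force R = c_j·L + N'·tanφ = 28·6.2 + 133.0·tan47.3° = 173.6 + 144.2 = 317.8 kN/m
FS = R / T = 317.8 / 209.9 = 1.514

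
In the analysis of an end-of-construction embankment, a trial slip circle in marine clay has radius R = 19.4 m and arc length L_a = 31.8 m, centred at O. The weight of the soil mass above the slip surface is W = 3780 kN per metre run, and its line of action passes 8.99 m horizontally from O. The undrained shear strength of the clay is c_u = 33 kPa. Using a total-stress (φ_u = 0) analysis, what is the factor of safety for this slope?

FS = 0.60

Taking moments about the centre O, the resisting moment is provided by the undrained shear strength acting along the arc:
M_R = c_u·L_a·R = 33·31.80·19.4 = 20358.4 kN·m/m
M_D = W·d = 3780·8.99 = 33982.2 kN·m/m
FS = M_R / M_D = 20358.4 / 33982.2 = 0.599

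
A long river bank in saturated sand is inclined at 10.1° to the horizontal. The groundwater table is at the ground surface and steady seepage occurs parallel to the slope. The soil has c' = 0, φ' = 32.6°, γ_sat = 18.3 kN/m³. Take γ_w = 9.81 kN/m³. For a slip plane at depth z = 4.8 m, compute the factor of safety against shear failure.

With seepage parallel to the slope and the water table at the surface, the effective normal stress on the slip plane uses the buoyant unit weight γ' = γ_sat − γ_w while the driving shear stress uses γ_sat:
FS = [c' + γ' z cos²β tanφ'] / [γ_sat z sinβ cosβ]
(For c' = 0 this reduces to FS = (γ'/γ_sat)·tanφ'/tanβ.)
γ' = 18.3 − 9.81 = 8.49 kN/m³
Numerator = 0.0 + 8.49·4.8·cos²10.1°·tan32.6° = 0.0 + 8.49·4.8·0.9692·0.6395 = 25.260 kPa
Denominator = 18.3·4.8·sin10.1°·cos10.1° = 18.3·4.8·0.1754·0.9845 = 15.165 kPa
FS = 25.260 / 15.165 = 1.666

FS = 1.67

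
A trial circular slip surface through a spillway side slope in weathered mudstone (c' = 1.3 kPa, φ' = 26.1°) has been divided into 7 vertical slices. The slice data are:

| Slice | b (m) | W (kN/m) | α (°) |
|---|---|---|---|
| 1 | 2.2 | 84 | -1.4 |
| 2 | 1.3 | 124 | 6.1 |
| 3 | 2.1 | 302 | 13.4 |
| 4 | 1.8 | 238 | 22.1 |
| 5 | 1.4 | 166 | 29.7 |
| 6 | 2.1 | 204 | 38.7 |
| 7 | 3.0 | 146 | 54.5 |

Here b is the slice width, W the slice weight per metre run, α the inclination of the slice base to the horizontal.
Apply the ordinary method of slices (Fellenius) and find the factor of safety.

Ordinary method of slices: FS = Σ[c'·Δl_i + (W_i cosα_i)·tanφ'] / Σ W_i sinα_i, with Δl_i = b_i / cosα_i.
Slice 1: Δl = 2.2/cos(-1.4°) = 2.201 m; N'_1 = 84·cos(-1.4°) = 84.0; c'Δl = 2.86; W sinα = -2.1
Slice 2: Δl = 1.3/cos6.1° = 1.307 m; N'_2 = 124·cos6.1° = 123.3; c'Δl = 1.70; W sinα = 13.2
Slice 3: Δl = 2.1/cos13.4° = 2.159 m; N'_3 = 302·cos13.4° = 293.8; c'Δl = 2.81; W sinα = 70.0
Slice 4: Δl = 1.8/cos22.1° = 1.943 m; N'_4 = 238·cos22.1° = 220.5; c'Δl = 2.53; W sinα = 89.5
Slice 5: Δl = 1.4/cos29.7° = 1.612 m; N'_5 = 166·cos29.7° = 144.2; c'Δl = 2.10; W sinα = 82.2
Slice 6: Δl = 2.1/cos38.7° = 2.691 m; N'_6 = 204·cos38.7° = 159.2; c'Δl = 3.50; W sinα = 127.5
Slice 7: Δl = 3.0/cos54.5° = 5.166 m; N'_7 = 146·cos54.5° = 84.8; c'Δl = 6.72; W sinα = 118.9
Σc'Δl = 22.2 kN/m; ΣN' = 1109.7 kN/m; ΣW sinα = 499.3 kN/m
Resisting = 22.2 + 1109.7·tan26.1° = 22.2 + 543.7 = 565.9 kN/m
FS = 565.9 / 499.3 = 1.133

FS = 1.13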